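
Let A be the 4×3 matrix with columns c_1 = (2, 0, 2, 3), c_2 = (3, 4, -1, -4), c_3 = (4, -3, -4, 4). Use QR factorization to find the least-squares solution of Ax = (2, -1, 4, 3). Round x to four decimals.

c_1 = (2, 0, 2, 3); ‖c_1‖ = 4.1231, so q_1 = (0.4851, 0.0000, 0.4851, 0.7276).
q_1·c_2 = 0.4851·3 + 0.0000·4 + 0.4851·(-1) + 0.7276·(-4) = -1.9403.
u_2 = c_2 + 1.9403·q_1 = (3.9412, 4.0000, -0.0588, -2.5882).
‖u_2‖ = 6.1835, so q_2 = (0.6374, 0.6469, -0.0095, -0.4186).
q_1·c_3 = 0.4851·4 + 0.0000·(-3) + 0.4851·(-4) + 0.7276·4 = 2.9104; q_2·c_3 = 0.6374·4 + 0.6469·(-3) + (-0.0095)·(-4) + (-0.4186)·4 = -1.0274.
u_3 = c_3 − 2.9104·q_1 + 1.0274·q_2 = (3.2431, -2.3354, -5.4215, 1.4523).
‖u_3‖ = 6.8901, so q_3 = (0.4707, -0.3389, -0.7869, 0.2108).
Qᵀb = (5.0932, -0.6659, -1.2348).
Back-substitute: x_3 = -1.2348/6.8901 = -0.1792.
x_2 = (-0.6659 + 1.0274·(-0.1792))/6.1835 = -0.1375.
x_1 = (5.0932 + 1.9403·(-0.1375) − 2.9104·(-0.1792))/4.1231 = 1.2971.

x = (1.2971, -0.1375, -0.1792)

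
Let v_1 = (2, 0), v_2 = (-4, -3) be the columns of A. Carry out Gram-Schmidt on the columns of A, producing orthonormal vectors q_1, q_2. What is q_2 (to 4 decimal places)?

q_1 = v_1/‖v_1‖ = (2, 0)/2.0000 = (1.0000, 0.0000).
r_{12} = q_1·v_2 = -4.0000.
u_2 = v_2 + 4.0000·q_1 = (0.0000, -3.0000).
‖u_2‖ = 3.0000, so q_2 = (0.0000, -1.0000).

q_2 = (0.0000, -1.0000)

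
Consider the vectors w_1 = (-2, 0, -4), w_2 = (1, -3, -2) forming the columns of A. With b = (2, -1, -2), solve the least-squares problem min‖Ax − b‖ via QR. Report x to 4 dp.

x = (0.0082, 0.6393)

w_1 = (-2, 0, -4); ‖w_1‖ = 4.4721, so q_1 = (-0.4472, 0.0000, -0.8944).
q_1·w_2 = (-0.4472)·1 + 0.0000·(-3) + (-0.8944)·(-2) = 1.3416.
u_2 = w_2 − 1.3416·q_1 = (1.6000, -3.0000, -0.8000).
‖u_2‖ = 3.4928, so q_2 = (0.4581, -0.8589, -0.2290).
Qᵀb = (0.8944, 2.2331).
Back-substitute: x_2 = 2.2331/3.4928 = 0.6393.
x_1 = (0.8944 − 1.3416·0.6393)/4.4721 = 0.0082.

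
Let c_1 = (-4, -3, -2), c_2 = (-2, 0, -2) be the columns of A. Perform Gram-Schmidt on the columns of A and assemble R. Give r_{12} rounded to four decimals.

r_{12} = 2.2283

c_1 = (-4, -3, -2); ‖c_1‖ = 5.3852, so e_1 = (-0.7428, -0.5571, -0.3714).
r_{12} = e_1·c_2 = 2.2283.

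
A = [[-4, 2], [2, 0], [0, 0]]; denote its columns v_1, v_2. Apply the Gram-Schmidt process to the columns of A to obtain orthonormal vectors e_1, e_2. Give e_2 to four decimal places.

v_1 = (-4, 2, 0); ‖v_1‖ = 4.4721, so e_1 = (-0.8944, 0.4472, 0.0000).
e_1·v_2 = (-0.8944)·2 + 0.4472·0 + 0.0000·0 = -1.7889.
u_2 = v_2 + 1.7889·e_1 = (0.4000, 0.8000, 0.0000).
‖u_2‖ = 0.8944, so e_2 = (0.4472, 0.8944, 0.0000).

e_2 = (0.4472, 0.8944, 0.0000)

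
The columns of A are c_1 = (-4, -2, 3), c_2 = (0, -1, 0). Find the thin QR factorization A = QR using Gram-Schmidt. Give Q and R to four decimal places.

Q = [[-0.7428, 0.2971], [-0.3714, -0.9285], [0.5571, -0.2228]], R = [[5.3852, 0.3714], [0.0000, 0.9285]]

q_1 = c_1/‖c_1‖ = (-4, -2, 3)/5.3852 = (-0.7428, -0.3714, 0.5571).
r_{12} = q_1·c_2 = 0.3714.
u_2 = c_2 − 0.3714·q_1 = (0.2759, -0.8621, -0.2069).
‖u_2‖ = 0.9285, so q_2 = (0.2971, -0.9285, -0.2228).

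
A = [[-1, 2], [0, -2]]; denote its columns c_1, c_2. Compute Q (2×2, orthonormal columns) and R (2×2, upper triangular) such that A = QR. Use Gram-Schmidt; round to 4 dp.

c_1 = (-1, 0); ‖c_1‖ = 1.0000, so q_1 = (-1.0000, 0.0000).
q_1·c_2 = (-1.0000)·2 + 0.0000·(-2) = -2.0000.
u_2 = c_2 + 2.0000·q_1 = (0.0000, -2.0000).
‖u_2‖ = 2.0000, so q_2 = (0.0000, -1.0000).

Q = [[-1.0000, 0.0000], [0.0000, -1.0000]], R = [[1.0000, -2.0000], [0.0000, 2.0000]]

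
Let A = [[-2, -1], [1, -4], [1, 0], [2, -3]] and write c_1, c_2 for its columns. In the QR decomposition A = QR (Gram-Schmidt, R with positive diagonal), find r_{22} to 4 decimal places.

r_{22} = 4.4272

c_1 = (-2, 1, 1, 2); ‖c_1‖ = 3.1623, so q_1 = (-0.6325, 0.3162, 0.3162, 0.6325).
q_1·c_2 = (-0.6325)·(-1) + 0.3162·(-4) + 0.3162·0 + 0.6325·(-3) = -2.5298.
u_2 = c_2 + 2.5298·q_1 = (-2.6000, -3.2000, 0.8000, -1.4000).
r_{22} = ‖u_2‖ = 4.4272.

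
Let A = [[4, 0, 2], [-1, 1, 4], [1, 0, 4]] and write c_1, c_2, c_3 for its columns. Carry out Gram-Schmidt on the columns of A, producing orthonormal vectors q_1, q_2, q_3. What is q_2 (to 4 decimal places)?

q_2 = (0.2287, 0.9718, 0.0572)

q_1 = c_1/‖c_1‖ = (4, -1, 1)/4.2426 = (0.9428, -0.2357, 0.2357).
r_{12} = q_1·c_2 = -0.2357.
u_2 = c_2 + 0.2357·q_1 = (0.2222, 0.9444, 0.0556).
‖u_2‖ = 0.9718, so q_2 = (0.2287, 0.9718, 0.0572).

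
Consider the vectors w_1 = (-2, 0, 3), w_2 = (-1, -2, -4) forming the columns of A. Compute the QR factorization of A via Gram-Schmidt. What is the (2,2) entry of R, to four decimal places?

w_1 = (-2, 0, 3); ‖w_1‖ = 3.6056, so q_1 = (-0.5547, 0.0000, 0.8321).
q_1·w_2 = (-0.5547)·(-1) + 0.0000·(-2) + 0.8321·(-4) = -2.7735.
u_2 = w_2 + 2.7735·q_1 = (-2.5385, -2.0000, -1.6923).
r_{22} = ‖u_2‖ = 3.6480.

r_{22} = 3.6480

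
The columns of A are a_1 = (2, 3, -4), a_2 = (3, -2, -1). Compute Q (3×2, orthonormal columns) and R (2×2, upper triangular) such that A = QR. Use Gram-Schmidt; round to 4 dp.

Q = [[0.3714, 0.7428], [0.5571, -0.6582], [-0.7428, -0.1222]], R = [[5.3852, 0.7428], [0.0000, 3.6672]]

a_1 = (2, 3, -4); ‖a_1‖ = 5.3852, so q_1 = (0.3714, 0.5571, -0.7428).
q_1·a_2 = 0.3714·3 + 0.5571·(-2) + (-0.7428)·(-1) = 0.7428.
u_2 = a_2 − 0.7428·q_1 = (2.7241, -2.4138, -0.4483).
‖u_2‖ = 3.6672, so q_2 = (0.7428, -0.6582, -0.1222).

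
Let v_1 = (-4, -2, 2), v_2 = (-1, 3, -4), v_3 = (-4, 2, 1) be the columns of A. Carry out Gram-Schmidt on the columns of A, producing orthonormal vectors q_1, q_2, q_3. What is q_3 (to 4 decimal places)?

q_1 = v_1/‖v_1‖ = (-4, -2, 2)/4.8990 = (-0.8165, -0.4082, 0.4082).
r_{12} = q_1·v_2 = -2.0412.
u_2 = v_2 + 2.0412·q_1 = (-2.6667, 2.1667, -3.1667).
‖u_2‖ = 4.6726, so q_2 = (-0.5707, 0.4637, -0.6777).
r_{13} = q_1·v_3 = 2.8577; r_{23} = q_2·v_3 = 2.5325.
u_3 = v_3 − 2.8577·q_1 − 2.5325·q_2 = (-0.2214, 1.9924, 1.5496).
‖u_3‖ = 2.5337, so q_3 = (-0.0874, 0.7863, 0.6116).

q_3 = (-0.0874, 0.7863, 0.6116)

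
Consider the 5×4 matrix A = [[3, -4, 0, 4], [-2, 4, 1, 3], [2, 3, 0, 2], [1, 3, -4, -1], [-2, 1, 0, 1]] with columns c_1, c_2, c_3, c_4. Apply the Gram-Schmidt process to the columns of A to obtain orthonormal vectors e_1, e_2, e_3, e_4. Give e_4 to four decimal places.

e_4 = (0.6839, 0.5304, -0.0864, 0.1326, 0.4754)

c_1 = (3, -2, 2, 1, -2); ‖c_1‖ = 4.6904, so e_1 = (0.6396, -0.4264, 0.4264, 0.2132, -0.4264).
e_1·c_2 = 0.6396·(-4) + (-0.4264)·4 + 0.4264·3 + 0.2132·3 + (-0.4264)·1 = -2.7716.
u_2 = c_2 + 2.7716·e_1 = (-2.2273, 2.8182, 4.1818, 3.5909, -0.1818).
‖u_2‖ = 6.5817, so e_2 = (-0.3384, 0.4282, 0.6354, 0.5456, -0.0276).
e_1·c_3 = 0.6396·0 + (-0.4264)·1 + 0.4264·0 + 0.2132·(-4) + (-0.4264)·0 = -1.2792; e_2·c_3 = (-0.3384)·0 + 0.4282·1 + 0.6354·0 + 0.5456·(-4) + (-0.0276)·0 = -1.7542.
u_3 = c_3 + 1.2792·e_1 + 1.7542·e_2 = (0.2246, 1.2057, 1.6600, -2.7702, -0.5939).
‖u_3‖ = 3.5052, so e_3 = (0.0641, 0.3440, 0.4736, -0.7903, -0.1694).
e_1·c_4 = 0.6396·4 + (-0.4264)·3 + 0.4264·2 + 0.2132·(-1) + (-0.4264)·1 = 1.4924; e_2·c_4 = (-0.3384)·4 + 0.4282·3 + 0.6354·2 + 0.5456·(-1) + (-0.0276)·1 = 0.6285; e_3·c_4 = 0.0641·4 + 0.3440·3 + 0.4736·2 + (-0.7903)·(-1) + (-0.1694)·1 = 2.8562.
u_4 = c_4 − 1.4924·e_1 − 0.6285·e_2 − 2.8562·e_3 = (3.0752, 2.3848, -0.3883, 0.5962, 2.1377).
‖u_4‖ = 4.4967, so e_4 = (0.6839, 0.5304, -0.0864, 0.1326, 0.4754).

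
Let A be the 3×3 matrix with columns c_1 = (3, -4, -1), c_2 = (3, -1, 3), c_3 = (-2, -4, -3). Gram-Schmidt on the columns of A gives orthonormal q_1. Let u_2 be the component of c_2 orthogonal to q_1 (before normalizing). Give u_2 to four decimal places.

q_1 = c_1/‖c_1‖ = (3, -4, -1)/5.0990 = (0.5883, -0.7845, -0.1961).
r_{12} = q_1·c_2 = 1.9612.
u_2 = c_2 − 1.9612·q_1 = (1.8462, 0.5385, 3.3846).

u_2 = (1.8462, 0.5385, 3.3846)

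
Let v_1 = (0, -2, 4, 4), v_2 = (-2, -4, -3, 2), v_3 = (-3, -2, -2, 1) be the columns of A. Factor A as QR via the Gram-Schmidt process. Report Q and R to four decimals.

Q = [[0.0000, -0.3505, -0.9313], [-0.3333, -0.6621, 0.3124], [0.6667, -0.6037, 0.1851], [0.6667, 0.2726, -0.0289]], R = [[6.0000, 0.6667, 0.0000], [0.0000, 5.7057, 3.8558], [0.0000, 0.0000, 1.7701]]

q_1 = v_1/‖v_1‖ = (0, -2, 4, 4)/6.0000 = (0.0000, -0.3333, 0.6667, 0.6667).
r_{12} = q_1·v_2 = 0.6667.
u_2 = v_2 − 0.6667·q_1 = (-2.0000, -3.7778, -3.4444, 1.5556).
‖u_2‖ = 5.7057, so q_2 = (-0.3505, -0.6621, -0.6037, 0.2726).
r_{13} = q_1·v_3 = 0.0000; r_{23} = q_2·v_3 = 3.8558.
u_3 = v_3 + 0.0000·q_1 − 3.8558·q_2 = (-1.6485, 0.5529, 0.3276, -0.0512).
‖u_3‖ = 1.7701, so q_3 = (-0.9313, 0.3124, 0.1851, -0.0289).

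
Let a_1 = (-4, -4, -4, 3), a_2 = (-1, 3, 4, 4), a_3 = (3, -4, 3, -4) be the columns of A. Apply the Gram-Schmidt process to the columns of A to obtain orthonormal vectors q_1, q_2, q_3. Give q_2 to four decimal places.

q_1 = a_1/‖a_1‖ = (-4, -4, -4, 3)/7.5498 = (-0.5298, -0.5298, -0.5298, 0.3974).
r_{12} = q_1·a_2 = -1.5894.
u_2 = a_2 + 1.5894·q_1 = (-1.8421, 2.1579, 3.1579, 4.6316).
‖u_2‖ = 6.2828, so q_2 = (-0.2932, 0.3435, 0.5026, 0.7372).

q_2 = (-0.2932, 0.3435, 0.5026, 0.7372)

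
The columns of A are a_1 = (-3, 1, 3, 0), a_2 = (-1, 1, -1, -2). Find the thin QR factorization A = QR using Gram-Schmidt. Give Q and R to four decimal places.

Q = [[-0.6882, -0.3195], [0.2294, 0.3594], [0.6882, -0.4393], [0.0000, -0.7588]], R = [[4.3589, 0.2294], [0.0000, 2.6358]]

a_1 = (-3, 1, 3, 0); ‖a_1‖ = 4.3589, so q_1 = (-0.6882, 0.2294, 0.6882, 0.0000).
q_1·a_2 = (-0.6882)·(-1) + 0.2294·1 + 0.6882·(-1) + 0.0000·(-2) = 0.2294.
u_2 = a_2 − 0.2294·q_1 = (-0.8421, 0.9474, -1.1579, -2.0000).
‖u_2‖ = 2.6358, so q_2 = (-0.3195, 0.3594, -0.4393, -0.7588).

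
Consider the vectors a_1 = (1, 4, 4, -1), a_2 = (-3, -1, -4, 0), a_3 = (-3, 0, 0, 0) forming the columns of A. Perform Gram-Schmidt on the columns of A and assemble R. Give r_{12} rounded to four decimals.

a_1 = (1, 4, 4, -1); ‖a_1‖ = 5.8310, so e_1 = (0.1715, 0.6860, 0.6860, -0.1715).
r_{12} = e_1·a_2 = -3.9445.

r_{12} = -3.9445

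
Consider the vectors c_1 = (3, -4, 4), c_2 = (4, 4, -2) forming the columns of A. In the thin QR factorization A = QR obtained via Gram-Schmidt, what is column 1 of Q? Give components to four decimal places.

q_1 = (0.4685, -0.6247, 0.6247)

c_1 = (3, -4, 4); ‖c_1‖ = 6.4031, so q_1 = (0.4685, -0.6247, 0.6247).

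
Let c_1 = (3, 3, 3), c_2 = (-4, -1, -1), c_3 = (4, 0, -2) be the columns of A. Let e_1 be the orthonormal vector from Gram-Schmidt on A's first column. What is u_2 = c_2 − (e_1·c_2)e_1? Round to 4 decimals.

u_2 = (-2.0000, 1.0000, 1.0000)

c_1 = (3, 3, 3); ‖c_1‖ = 5.1962, so e_1 = (0.5774, 0.5774, 0.5774).
e_1·c_2 = 0.5774·(-4) + 0.5774·(-1) + 0.5774·(-1) = -3.4641.
u_2 = c_2 + 3.4641·e_1 = (-2.0000, 1.0000, 1.0000).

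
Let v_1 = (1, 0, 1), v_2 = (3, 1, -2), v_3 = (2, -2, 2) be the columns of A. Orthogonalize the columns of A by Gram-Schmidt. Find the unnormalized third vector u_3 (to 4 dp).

u_3 = (0.3704, -1.8519, -0.3704)

e_1 = v_1/‖v_1‖ = (1, 0, 1)/1.4142 = (0.7071, 0.0000, 0.7071).
r_{12} = e_1·v_2 = 0.7071.
u_2 = v_2 − 0.7071·e_1 = (2.5000, 1.0000, -2.5000).
‖u_2‖ = 3.6742, so e_2 = (0.6804, 0.2722, -0.6804).
r_{13} = e_1·v_3 = 2.8284; r_{23} = e_2·v_3 = -0.5443.
u_3 = v_3 − 2.8284·e_1 + 0.5443·e_2 = (0.3704, -1.8519, -0.3704).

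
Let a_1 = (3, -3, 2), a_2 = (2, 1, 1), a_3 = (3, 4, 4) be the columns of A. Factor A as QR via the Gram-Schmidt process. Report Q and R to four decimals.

Q = [[0.6396, 0.5977, -0.4834], [-0.6396, 0.7626, 0.0967], [0.4264, 0.2473, 0.8701]], R = [[4.6904, 1.0660, 1.0660], [0.0000, 2.2054, 5.8329], [0.0000, 0.0000, 2.4168]]

e_1 = a_1/‖a_1‖ = (3, -3, 2)/4.6904 = (0.6396, -0.6396, 0.4264).
r_{12} = e_1·a_2 = 1.0660.
u_2 = a_2 − 1.0660·e_1 = (1.3182, 1.6818, 0.5455).
‖u_2‖ = 2.2054, so e_2 = (0.5977, 0.7626, 0.2473).
r_{13} = e_1·a_3 = 1.0660; r_{23} = e_2·a_3 = 5.8329.
u_3 = a_3 − 1.0660·e_1 − 5.8329·e_2 = (-1.1682, 0.2336, 2.1028).
‖u_3‖ = 2.4168, so e_3 = (-0.4834, 0.0967, 0.8701).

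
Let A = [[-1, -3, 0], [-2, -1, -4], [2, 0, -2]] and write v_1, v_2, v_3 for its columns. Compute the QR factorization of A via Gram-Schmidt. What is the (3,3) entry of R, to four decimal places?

r_{33} = 4.2172

v_1 = (-1, -2, 2); ‖v_1‖ = 3.0000, so e_1 = (-0.3333, -0.6667, 0.6667).
e_1·v_2 = (-0.3333)·(-3) + (-0.6667)·(-1) + 0.6667·0 = 1.6667.
u_2 = v_2 − 1.6667·e_1 = (-2.4444, 0.1111, -1.1111).
‖u_2‖ = 2.6874, so e_2 = (-0.9096, 0.0413, -0.4134).
e_1·v_3 = (-0.3333)·0 + (-0.6667)·(-4) + 0.6667·(-2) = 1.3333; e_2·v_3 = (-0.9096)·0 + 0.0413·(-4) + (-0.4134)·(-2) = 0.6615.
u_3 = v_3 − 1.3333·e_1 − 0.6615·e_2 = (1.0462, -3.1385, -2.6154).
r_{33} = ‖u_3‖ = 4.2172.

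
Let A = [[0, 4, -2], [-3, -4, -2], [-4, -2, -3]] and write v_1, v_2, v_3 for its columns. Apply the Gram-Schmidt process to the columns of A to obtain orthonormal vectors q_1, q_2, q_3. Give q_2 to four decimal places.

q_2 = (0.8944, -0.3578, 0.2683)

q_1 = v_1/‖v_1‖ = (0, -3, -4)/5.0000 = (0.0000, -0.6000, -0.8000).
r_{12} = q_1·v_2 = 4.0000.
u_2 = v_2 − 4.0000·q_1 = (4.0000, -1.6000, 1.2000).
‖u_2‖ = 4.4721, so q_2 = (0.8944, -0.3578, 0.2683).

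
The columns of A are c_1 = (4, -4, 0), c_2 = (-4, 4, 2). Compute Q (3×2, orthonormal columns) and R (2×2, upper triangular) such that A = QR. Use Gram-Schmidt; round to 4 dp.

c_1 = (4, -4, 0); ‖c_1‖ = 5.6569, so e_1 = (0.7071, -0.7071, 0.0000).
e_1·c_2 = 0.7071·(-4) + (-0.7071)·4 + 0.0000·2 = -5.6569.
u_2 = c_2 + 5.6569·e_1 = (0.0000, 0.0000, 2.0000).
‖u_2‖ = 2.0000, so e_2 = (0.0000, 0.0000, 1.0000).

Q = [[0.7071, 0.0000], [-0.7071, 0.0000], [0.0000, 1.0000]], R = [[5.6569, -5.6569], [0.0000, 2.0000]]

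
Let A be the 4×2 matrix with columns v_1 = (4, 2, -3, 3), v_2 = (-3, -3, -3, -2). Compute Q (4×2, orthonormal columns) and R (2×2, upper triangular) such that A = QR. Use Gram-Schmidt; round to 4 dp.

Q = [[0.6489, -0.2838], [0.3244, -0.4414], [-0.4867, -0.8355], [0.4867, -0.1629]], R = [[6.1644, -2.4333], [0.0000, 5.0079]]

v_1 = (4, 2, -3, 3); ‖v_1‖ = 6.1644, so q_1 = (0.6489, 0.3244, -0.4867, 0.4867).
q_1·v_2 = 0.6489·(-3) + 0.3244·(-3) + (-0.4867)·(-3) + 0.4867·(-2) = -2.4333.
u_2 = v_2 + 2.4333·q_1 = (-1.4211, -2.2105, -4.1842, -0.8158).
‖u_2‖ = 5.0079, so q_2 = (-0.2838, -0.4414, -0.8355, -0.1629).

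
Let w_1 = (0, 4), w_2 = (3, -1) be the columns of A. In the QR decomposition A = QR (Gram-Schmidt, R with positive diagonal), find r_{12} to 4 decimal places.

r_{12} = -1.0000

q_1 = w_1/‖w_1‖ = (0, 4)/4.0000 = (0.0000, 1.0000).
r_{12} = q_1·w_2 = -1.0000.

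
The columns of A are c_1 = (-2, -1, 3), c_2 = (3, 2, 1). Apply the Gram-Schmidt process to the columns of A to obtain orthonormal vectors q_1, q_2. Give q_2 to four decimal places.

c_1 = (-2, -1, 3); ‖c_1‖ = 3.7417, so q_1 = (-0.5345, -0.2673, 0.8018).
q_1·c_2 = (-0.5345)·3 + (-0.2673)·2 + 0.8018·1 = -1.3363.
u_2 = c_2 + 1.3363·q_1 = (2.2857, 1.6429, 2.0714).
‖u_2‖ = 3.4949, so q_2 = (0.6540, 0.4701, 0.5927).

q_2 = (0.6540, 0.4701, 0.5927)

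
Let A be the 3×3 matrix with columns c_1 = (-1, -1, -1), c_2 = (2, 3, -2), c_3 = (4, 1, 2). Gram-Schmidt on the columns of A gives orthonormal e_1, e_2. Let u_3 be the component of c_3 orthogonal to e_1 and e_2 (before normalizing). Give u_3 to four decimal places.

c_1 = (-1, -1, -1); ‖c_1‖ = 1.7321, so e_1 = (-0.5774, -0.5774, -0.5774).
e_1·c_2 = (-0.5774)·2 + (-0.5774)·3 + (-0.5774)·(-2) = -1.7321.
u_2 = c_2 + 1.7321·e_1 = (1.0000, 2.0000, -3.0000).
‖u_2‖ = 3.7417, so e_2 = (0.2673, 0.5345, -0.8018).
e_1·c_3 = (-0.5774)·4 + (-0.5774)·1 + (-0.5774)·2 = -4.0415; e_2·c_3 = 0.2673·4 + 0.5345·1 + (-0.8018)·2 = 0.0000.
u_3 = c_3 + 4.0415·e_1 + 0.0000·e_2 = (1.6667, -1.3333, -0.3333).

u_3 = (1.6667, -1.3333, -0.3333)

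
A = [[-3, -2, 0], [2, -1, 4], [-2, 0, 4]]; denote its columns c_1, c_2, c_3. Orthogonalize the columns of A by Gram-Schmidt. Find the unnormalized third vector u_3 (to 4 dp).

u_3 = (-1.2754, 2.5507, 4.4638)

c_1 = (-3, 2, -2); ‖c_1‖ = 4.1231, so e_1 = (-0.7276, 0.4851, -0.4851).
e_1·c_2 = (-0.7276)·(-2) + 0.4851·(-1) + (-0.4851)·0 = 0.9701.
u_2 = c_2 − 0.9701·e_1 = (-1.2941, -1.4706, 0.4706).
‖u_2‖ = 2.0147, so e_2 = (-0.6424, -0.7299, 0.2336).
e_1·c_3 = (-0.7276)·0 + 0.4851·4 + (-0.4851)·4 = 0.0000; e_2·c_3 = (-0.6424)·0 + (-0.7299)·4 + 0.2336·4 = -1.9855.
u_3 = c_3 + 0.0000·e_1 + 1.9855·e_2 = (-1.2754, 2.5507, 4.4638).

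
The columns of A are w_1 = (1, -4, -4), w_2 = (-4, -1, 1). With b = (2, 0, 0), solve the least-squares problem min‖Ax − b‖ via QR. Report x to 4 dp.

x = (0.0069, -0.4429)

w_1 = (1, -4, -4); ‖w_1‖ = 5.7446, so q_1 = (0.1741, -0.6963, -0.6963).
q_1·w_2 = 0.1741·(-4) + (-0.6963)·(-1) + (-0.6963)·1 = -0.6963.
u_2 = w_2 + 0.6963·q_1 = (-3.8788, -1.4848, 0.5152).
‖u_2‖ = 4.1851, so q_2 = (-0.9268, -0.3548, 0.1231).
Qᵀb = (0.3482, -1.8536).
Back-substitute: x_2 = -1.8536/4.1851 = -0.4429.
x_1 = (0.3482 + 0.6963·(-0.4429))/5.7446 = 0.0069.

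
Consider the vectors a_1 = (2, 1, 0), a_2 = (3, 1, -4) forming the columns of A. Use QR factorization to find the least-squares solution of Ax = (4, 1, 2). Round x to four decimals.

x = (2.4568, -0.4691)

a_1 = (2, 1, 0); ‖a_1‖ = 2.2361, so e_1 = (0.8944, 0.4472, 0.0000).
e_1·a_2 = 0.8944·3 + 0.4472·1 + 0.0000·(-4) = 3.1305.
u_2 = a_2 − 3.1305·e_1 = (0.2000, -0.4000, -4.0000).
‖u_2‖ = 4.0249, so e_2 = (0.0497, -0.0994, -0.9938).
Qᵀb = (4.0249, -1.8882).
Back-substitute: x_2 = -1.8882/4.0249 = -0.4691.
x_1 = (4.0249 − 3.1305·(-0.4691))/2.2361 = 2.4568.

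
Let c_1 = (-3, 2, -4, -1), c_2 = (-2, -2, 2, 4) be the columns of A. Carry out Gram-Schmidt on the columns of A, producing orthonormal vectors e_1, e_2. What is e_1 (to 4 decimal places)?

c_1 = (-3, 2, -4, -1); ‖c_1‖ = 5.4772, so e_1 = (-0.5477, 0.3651, -0.7303, -0.1826).

e_1 = (-0.5477, 0.3651, -0.7303, -0.1826)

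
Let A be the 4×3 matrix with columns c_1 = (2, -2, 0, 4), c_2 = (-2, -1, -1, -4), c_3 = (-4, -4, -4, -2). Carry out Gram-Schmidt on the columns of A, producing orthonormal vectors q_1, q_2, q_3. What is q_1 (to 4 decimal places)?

q_1 = (0.4082, -0.4082, 0.0000, 0.8165)

c_1 = (2, -2, 0, 4); ‖c_1‖ = 4.8990, so q_1 = (0.4082, -0.4082, 0.0000, 0.8165).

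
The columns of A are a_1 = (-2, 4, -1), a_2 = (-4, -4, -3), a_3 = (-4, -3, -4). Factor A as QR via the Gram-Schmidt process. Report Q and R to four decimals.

e_1 = a_1/‖a_1‖ = (-2, 4, -1)/4.5826 = (-0.4364, 0.8729, -0.2182).
r_{12} = e_1·a_2 = -1.0911.
u_2 = a_2 + 1.0911·e_1 = (-4.4762, -3.0476, -3.2381).
‖u_2‖ = 6.3095, so e_2 = (-0.7094, -0.4830, -0.5132).
r_{13} = e_1·a_3 = 0.0000; r_{23} = e_2·a_3 = 6.3397.
u_3 = a_3 + 0.0000·e_1 − 6.3397·e_2 = (0.4976, 0.0622, -0.7464).
‖u_3‖ = 0.8992, so e_3 = (0.5534, 0.0692, -0.8301).

Q = [[-0.4364, -0.7094, 0.5534], [0.8729, -0.4830, 0.0692], [-0.2182, -0.5132, -0.8301]], R = [[4.5826, -1.0911, 0.0000], [0.0000, 6.3095, 6.3397], [0.0000, 0.0000, 0.8992]]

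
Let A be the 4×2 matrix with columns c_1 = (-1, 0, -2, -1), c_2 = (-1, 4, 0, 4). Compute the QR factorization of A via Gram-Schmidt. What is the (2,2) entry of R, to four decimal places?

c_1 = (-1, 0, -2, -1); ‖c_1‖ = 2.4495, so e_1 = (-0.4082, 0.0000, -0.8165, -0.4082).
e_1·c_2 = (-0.4082)·(-1) + 0.0000·4 + (-0.8165)·0 + (-0.4082)·4 = -1.2247.
u_2 = c_2 + 1.2247·e_1 = (-1.5000, 4.0000, -1.0000, 3.5000).
r_{22} = ‖u_2‖ = 5.6125.

r_{22} = 5.6125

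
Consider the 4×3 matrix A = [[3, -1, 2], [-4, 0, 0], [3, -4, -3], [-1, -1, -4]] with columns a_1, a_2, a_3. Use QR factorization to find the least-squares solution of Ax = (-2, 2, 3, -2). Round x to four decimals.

e_1 = a_1/‖a_1‖ = (3, -4, 3, -1)/5.9161 = (0.5071, -0.6761, 0.5071, -0.1690).
r_{12} = e_1·a_2 = -2.3664.
u_2 = a_2 + 2.3664·e_1 = (0.2000, -1.6000, -2.8000, -1.4000).
‖u_2‖ = 3.5214, so e_2 = (0.0568, -0.4544, -0.7951, -0.3976).
r_{13} = e_1·a_3 = 0.1690; r_{23} = e_2·a_3 = 4.0893.
u_3 = a_3 − 0.1690·e_1 − 4.0893·e_2 = (1.6820, 1.9724, 0.1659, -2.3456).
‖u_3‖ = 3.4998, so e_3 = (0.4806, 0.5636, 0.0474, -0.6702).
Qᵀb = (-0.5071, -2.6126, 1.6485).
Back-substitute: x_3 = 1.6485/3.4998 = 0.4710.
x_2 = (-2.6126 − 4.0893·0.4710)/3.5214 = -1.2889.
x_1 = (-0.5071 + 2.3664·(-1.2889) − 0.1690·0.4710)/5.9161 = -0.6147.

x = (-0.6147, -1.2889, 0.4710)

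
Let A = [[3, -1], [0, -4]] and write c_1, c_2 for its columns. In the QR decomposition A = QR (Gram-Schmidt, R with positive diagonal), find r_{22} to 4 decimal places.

c_1 = (3, 0); ‖c_1‖ = 3.0000, so e_1 = (1.0000, 0.0000).
e_1·c_2 = 1.0000·(-1) + 0.0000·(-4) = -1.0000.
u_2 = c_2 + 1.0000·e_1 = (0.0000, -4.0000).
r_{22} = ‖u_2‖ = 4.0000.

r_{22} = 4.0000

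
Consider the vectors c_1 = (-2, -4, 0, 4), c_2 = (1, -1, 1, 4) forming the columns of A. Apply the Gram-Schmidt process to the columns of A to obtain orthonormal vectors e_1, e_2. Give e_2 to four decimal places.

c_1 = (-2, -4, 0, 4); ‖c_1‖ = 6.0000, so e_1 = (-0.3333, -0.6667, 0.0000, 0.6667).
e_1·c_2 = (-0.3333)·1 + (-0.6667)·(-1) + 0.0000·1 + 0.6667·4 = 3.0000.
u_2 = c_2 − 3.0000·e_1 = (2.0000, 1.0000, 1.0000, 2.0000).
‖u_2‖ = 3.1623, so e_2 = (0.6325, 0.3162, 0.3162, 0.6325).

e_2 = (0.6325, 0.3162, 0.3162, 0.6325)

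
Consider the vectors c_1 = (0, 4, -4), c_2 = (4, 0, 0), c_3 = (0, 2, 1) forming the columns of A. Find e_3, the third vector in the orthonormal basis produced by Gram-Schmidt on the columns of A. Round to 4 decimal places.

e_3 = (0.0000, 0.7071, 0.7071)

c_1 = (0, 4, -4); ‖c_1‖ = 5.6569, so e_1 = (0.0000, 0.7071, -0.7071).
e_1·c_2 = 0.0000·4 + 0.7071·0 + (-0.7071)·0 = 0.0000.
u_2 = c_2 + 0.0000·e_1 = (4.0000, 0.0000, 0.0000).
‖u_2‖ = 4.0000, so e_2 = (1.0000, 0.0000, 0.0000).
e_1·c_3 = 0.0000·0 + 0.7071·2 + (-0.7071)·1 = 0.7071; e_2·c_3 = 1.0000·0 + 0.0000·2 + 0.0000·1 = 0.0000.
u_3 = c_3 − 0.7071·e_1 + 0.0000·e_2 = (0.0000, 1.5000, 1.5000).
‖u_3‖ = 2.1213, so e_3 = (0.0000, 0.7071, 0.7071).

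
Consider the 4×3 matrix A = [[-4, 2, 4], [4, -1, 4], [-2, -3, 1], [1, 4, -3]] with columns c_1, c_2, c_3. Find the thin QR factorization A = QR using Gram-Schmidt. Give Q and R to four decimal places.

c_1 = (-4, 4, -2, 1); ‖c_1‖ = 6.0828, so q_1 = (-0.6576, 0.6576, -0.3288, 0.1644).
q_1·c_2 = (-0.6576)·2 + 0.6576·(-1) + (-0.3288)·(-3) + 0.1644·4 = -0.3288.
u_2 = c_2 + 0.3288·q_1 = (1.7838, -0.7838, -3.1081, 4.0541).
‖u_2‖ = 5.4673, so q_2 = (0.3263, -0.1434, -0.5685, 0.7415).
q_1·c_3 = (-0.6576)·4 + 0.6576·4 + (-0.3288)·1 + 0.1644·(-3) = -0.8220; q_2·c_3 = 0.3263·4 + (-0.1434)·4 + (-0.5685)·1 + 0.7415·(-3) = -2.0614.
u_3 = c_3 + 0.8220·q_1 + 2.0614·q_2 = (4.1320, 4.2450, -0.4421, -1.3363).
‖u_3‖ = 6.0889, so q_3 = (0.6786, 0.6972, -0.0726, -0.2195).

Q = [[-0.6576, 0.3263, 0.6786], [0.6576, -0.1434, 0.6972], [-0.3288, -0.5685, -0.0726], [0.1644, 0.7415, -0.2195]], R = [[6.0828, -0.3288, -0.8220], [0.0000, 5.4673, -2.0614], [0.0000, 0.0000, 6.0889]]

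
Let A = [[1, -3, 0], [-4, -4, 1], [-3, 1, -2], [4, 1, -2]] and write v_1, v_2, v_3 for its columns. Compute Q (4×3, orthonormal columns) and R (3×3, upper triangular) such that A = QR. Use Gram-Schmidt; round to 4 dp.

Q = [[0.1543, -0.7053, -0.2945], [-0.6172, -0.5643, -0.1126], [-0.4629, 0.4232, -0.7401], [0.6172, -0.0705, -0.5940]], R = [[6.4807, 2.1602, -0.9258], [0.0000, 4.7258, -1.2696], [0.0000, 0.0000, 2.5556]]

v_1 = (1, -4, -3, 4); ‖v_1‖ = 6.4807, so q_1 = (0.1543, -0.6172, -0.4629, 0.6172).
q_1·v_2 = 0.1543·(-3) + (-0.6172)·(-4) + (-0.4629)·1 + 0.6172·1 = 2.1602.
u_2 = v_2 − 2.1602·q_1 = (-3.3333, -2.6667, 2.0000, -0.3333).
‖u_2‖ = 4.7258, so q_2 = (-0.7053, -0.5643, 0.4232, -0.0705).
q_1·v_3 = 0.1543·0 + (-0.6172)·1 + (-0.4629)·(-2) + 0.6172·(-2) = -0.9258; q_2·v_3 = (-0.7053)·0 + (-0.5643)·1 + 0.4232·(-2) + (-0.0705)·(-2) = -1.2696.
u_3 = v_3 + 0.9258·q_1 + 1.2696·q_2 = (-0.7527, -0.2878, -1.8913, -1.5181).
‖u_3‖ = 2.5556, so q_3 = (-0.2945, -0.1126, -0.7401, -0.5940).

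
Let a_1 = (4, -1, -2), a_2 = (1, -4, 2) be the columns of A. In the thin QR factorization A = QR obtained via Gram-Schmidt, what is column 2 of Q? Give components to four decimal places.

e_2 = (0.0529, -0.8468, 0.5293)

e_1 = a_1/‖a_1‖ = (4, -1, -2)/4.5826 = (0.8729, -0.2182, -0.4364).
r_{12} = e_1·a_2 = 0.8729.
u_2 = a_2 − 0.8729·e_1 = (0.2381, -3.8095, 2.3810).
‖u_2‖ = 4.4987, so e_2 = (0.0529, -0.8468, 0.5293).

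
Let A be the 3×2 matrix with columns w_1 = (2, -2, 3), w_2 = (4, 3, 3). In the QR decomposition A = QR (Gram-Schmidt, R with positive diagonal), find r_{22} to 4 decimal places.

w_1 = (2, -2, 3); ‖w_1‖ = 4.1231, so q_1 = (0.4851, -0.4851, 0.7276).
q_1·w_2 = 0.4851·4 + (-0.4851)·3 + 0.7276·3 = 2.6679.
u_2 = w_2 − 2.6679·q_1 = (2.7059, 4.2941, 1.0588).
r_{22} = ‖u_2‖ = 5.1848.

r_{22} = 5.1848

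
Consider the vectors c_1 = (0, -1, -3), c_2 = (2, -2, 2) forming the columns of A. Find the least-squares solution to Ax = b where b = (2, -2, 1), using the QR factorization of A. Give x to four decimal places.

c_1 = (0, -1, -3); ‖c_1‖ = 3.1623, so e_1 = (0.0000, -0.3162, -0.9487).
e_1·c_2 = 0.0000·2 + (-0.3162)·(-2) + (-0.9487)·2 = -1.2649.
u_2 = c_2 + 1.2649·e_1 = (2.0000, -2.4000, 0.8000).
‖u_2‖ = 3.2249, so e_2 = (0.6202, -0.7442, 0.2481).
Qᵀb = (-0.3162, 2.9768).
Back-substitute: x_2 = 2.9768/3.2249 = 0.9231.
x_1 = (-0.3162 + 1.2649·0.9231)/3.1623 = 0.2692.

x = (0.2692, 0.9231)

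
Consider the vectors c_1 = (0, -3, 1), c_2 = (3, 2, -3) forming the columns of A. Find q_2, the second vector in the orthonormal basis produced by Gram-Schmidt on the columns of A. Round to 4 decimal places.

c_1 = (0, -3, 1); ‖c_1‖ = 3.1623, so q_1 = (0.0000, -0.9487, 0.3162).
q_1·c_2 = 0.0000·3 + (-0.9487)·2 + 0.3162·(-3) = -2.8460.
u_2 = c_2 + 2.8460·q_1 = (3.0000, -0.7000, -2.1000).
‖u_2‖ = 3.7283, so q_2 = (0.8047, -0.1878, -0.5633).

q_2 = (0.8047, -0.1878, -0.5633)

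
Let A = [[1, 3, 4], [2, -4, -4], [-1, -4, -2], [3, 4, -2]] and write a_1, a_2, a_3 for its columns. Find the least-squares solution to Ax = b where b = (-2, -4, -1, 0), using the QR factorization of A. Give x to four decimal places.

x = (-1.6755, 0.9309, -0.7367)

a_1 = (1, 2, -1, 3); ‖a_1‖ = 3.8730, so q_1 = (0.2582, 0.5164, -0.2582, 0.7746).
q_1·a_2 = 0.2582·3 + 0.5164·(-4) + (-0.2582)·(-4) + 0.7746·4 = 2.8402.
u_2 = a_2 − 2.8402·q_1 = (2.2667, -5.4667, -3.2667, 1.8000).
‖u_2‖ = 6.9952, so q_2 = (0.3240, -0.7815, -0.4670, 0.2573).
q_1·a_3 = 0.2582·4 + 0.5164·(-4) + (-0.2582)·(-2) + 0.7746·(-2) = -2.0656; q_2·a_3 = 0.3240·4 + (-0.7815)·(-4) + (-0.4670)·(-2) + 0.2573·(-2) = 4.8414.
u_3 = a_3 + 2.0656·q_1 − 4.8414·q_2 = (2.9646, 0.8501, -0.2725, -1.6458).
‖u_3‖ = 3.5063, so q_3 = (0.8455, 0.2425, -0.0777, -0.4694).
Qᵀb = (-2.3238, 2.9449, -2.5831).
Back-substitute: x_3 = -2.5831/3.5063 = -0.7367.
x_2 = (2.9449 − 4.8414·(-0.7367))/6.9952 = 0.9309.
x_1 = (-2.3238 − 2.8402·0.9309 + 2.0656·(-0.7367))/3.8730 = -1.6755.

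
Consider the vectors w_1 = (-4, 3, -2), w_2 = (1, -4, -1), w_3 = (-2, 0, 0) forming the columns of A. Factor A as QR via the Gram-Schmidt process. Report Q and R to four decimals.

w_1 = (-4, 3, -2); ‖w_1‖ = 5.3852, so q_1 = (-0.7428, 0.5571, -0.3714).
q_1·w_2 = (-0.7428)·1 + 0.5571·(-4) + (-0.3714)·(-1) = -2.5997.
u_2 = w_2 + 2.5997·q_1 = (-0.9310, -2.5517, -1.9655).
‖u_2‖ = 3.3528, so q_2 = (-0.2777, -0.7611, -0.5862).
q_1·w_3 = (-0.7428)·(-2) + 0.5571·0 + (-0.3714)·0 = 1.4856; q_2·w_3 = (-0.2777)·(-2) + (-0.7611)·0 + (-0.5862)·0 = 0.5554.
u_3 = w_3 − 1.4856·q_1 − 0.5554·q_2 = (-0.7423, -0.4049, 0.8773).
‖u_3‖ = 1.2185, so q_3 = (-0.6092, -0.3323, 0.7200).

Q = [[-0.7428, -0.2777, -0.6092], [0.5571, -0.7611, -0.3323], [-0.3714, -0.5862, 0.7200]], R = [[5.3852, -2.5997, 1.4856], [0.0000, 3.3528, 0.5554], [0.0000, 0.0000, 1.2185]]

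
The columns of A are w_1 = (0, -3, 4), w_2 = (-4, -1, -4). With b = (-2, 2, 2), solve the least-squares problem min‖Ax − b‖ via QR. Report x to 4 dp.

x = (0.0610, -0.0366)

w_1 = (0, -3, 4); ‖w_1‖ = 5.0000, so e_1 = (0.0000, -0.6000, 0.8000).
e_1·w_2 = 0.0000·(-4) + (-0.6000)·(-1) + 0.8000·(-4) = -2.6000.
u_2 = w_2 + 2.6000·e_1 = (-4.0000, -2.5600, -1.9200).
‖u_2‖ = 5.1225, so e_2 = (-0.7809, -0.4998, -0.3748).
Qᵀb = (0.4000, -0.1874).
Back-substitute: x_2 = -0.1874/5.1225 = -0.0366.
x_1 = (0.4000 + 2.6000·(-0.0366))/5.0000 = 0.0610.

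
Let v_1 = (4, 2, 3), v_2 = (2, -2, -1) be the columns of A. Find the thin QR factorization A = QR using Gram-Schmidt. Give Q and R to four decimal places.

Q = [[0.7428, 0.6219], [0.3714, -0.6910], [0.5571, -0.3685]], R = [[5.3852, 0.1857], [0.0000, 2.9942]]

v_1 = (4, 2, 3); ‖v_1‖ = 5.3852, so e_1 = (0.7428, 0.3714, 0.5571).
e_1·v_2 = 0.7428·2 + 0.3714·(-2) + 0.5571·(-1) = 0.1857.
u_2 = v_2 − 0.1857·e_1 = (1.8621, -2.0690, -1.1034).
‖u_2‖ = 2.9942, so e_2 = (0.6219, -0.6910, -0.3685).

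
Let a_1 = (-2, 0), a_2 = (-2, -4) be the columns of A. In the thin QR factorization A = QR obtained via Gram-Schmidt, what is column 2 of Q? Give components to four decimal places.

a_1 = (-2, 0); ‖a_1‖ = 2.0000, so e_1 = (-1.0000, 0.0000).
e_1·a_2 = (-1.0000)·(-2) + 0.0000·(-4) = 2.0000.
u_2 = a_2 − 2.0000·e_1 = (0.0000, -4.0000).
‖u_2‖ = 4.0000, so e_2 = (0.0000, -1.0000).

e_2 = (0.0000, -1.0000)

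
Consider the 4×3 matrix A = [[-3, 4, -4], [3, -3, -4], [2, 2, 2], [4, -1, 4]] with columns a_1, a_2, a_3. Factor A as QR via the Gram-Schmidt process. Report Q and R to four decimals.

e_1 = a_1/‖a_1‖ = (-3, 3, 2, 4)/6.1644 = (-0.4867, 0.4867, 0.3244, 0.6489).
r_{12} = e_1·a_2 = -3.4066.
u_2 = a_2 + 3.4066·e_1 = (2.3421, -1.3421, 3.1053, 1.2105).
‖u_2‖ = 4.2889, so e_2 = (0.5461, -0.3129, 0.7240, 0.2822).
r_{13} = e_1·a_3 = 3.2444; r_{23} = e_2·a_3 = 1.6444.
u_3 = a_3 − 3.2444·e_1 − 1.6444·e_2 = (-3.3190, -5.0644, -0.2432, 1.4306).
‖u_3‖ = 6.2265, so e_3 = (-0.5330, -0.8134, -0.0391, 0.2298).

Q = [[-0.4867, 0.5461, -0.5330], [0.4867, -0.3129, -0.8134], [0.3244, 0.7240, -0.0391], [0.6489, 0.2822, 0.2298]], R = [[6.1644, -3.4066, 3.2444], [0.0000, 4.2889, 1.6444], [0.0000, 0.0000, 6.2265]]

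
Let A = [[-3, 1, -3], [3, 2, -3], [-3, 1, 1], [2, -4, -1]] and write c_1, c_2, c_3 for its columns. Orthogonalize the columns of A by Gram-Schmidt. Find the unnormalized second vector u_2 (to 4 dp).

u_2 = (0.2258, 2.7742, 0.2258, -3.4839)

c_1 = (-3, 3, -3, 2); ‖c_1‖ = 5.5678, so q_1 = (-0.5388, 0.5388, -0.5388, 0.3592).
q_1·c_2 = (-0.5388)·1 + 0.5388·2 + (-0.5388)·1 + 0.3592·(-4) = -1.4368.
u_2 = c_2 + 1.4368·q_1 = (0.2258, 2.7742, 0.2258, -3.4839).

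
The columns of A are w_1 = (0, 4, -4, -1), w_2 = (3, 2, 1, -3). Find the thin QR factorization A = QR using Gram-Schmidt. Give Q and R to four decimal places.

w_1 = (0, 4, -4, -1); ‖w_1‖ = 5.7446, so e_1 = (0.0000, 0.6963, -0.6963, -0.1741).
e_1·w_2 = 0.0000·3 + 0.6963·2 + (-0.6963)·1 + (-0.1741)·(-3) = 1.2185.
u_2 = w_2 − 1.2185·e_1 = (3.0000, 1.1515, 1.8485, -2.7879).
‖u_2‖ = 4.6384, so e_2 = (0.6468, 0.2483, 0.3985, -0.6010).

Q = [[0.0000, 0.6468], [0.6963, 0.2483], [-0.6963, 0.3985], [-0.1741, -0.6010]], R = [[5.7446, 1.2185], [0.0000, 4.6384]]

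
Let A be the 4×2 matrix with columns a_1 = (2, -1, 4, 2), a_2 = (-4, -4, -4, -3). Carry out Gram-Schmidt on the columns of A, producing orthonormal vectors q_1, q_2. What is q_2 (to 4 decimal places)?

q_2 = (-0.3508, -0.9208, 0.0292, -0.1681)

a_1 = (2, -1, 4, 2); ‖a_1‖ = 5.0000, so q_1 = (0.4000, -0.2000, 0.8000, 0.4000).
q_1·a_2 = 0.4000·(-4) + (-0.2000)·(-4) + 0.8000·(-4) + 0.4000·(-3) = -5.2000.
u_2 = a_2 + 5.2000·q_1 = (-1.9200, -5.0400, 0.1600, -0.9200).
‖u_2‖ = 5.4736, so q_2 = (-0.3508, -0.9208, 0.0292, -0.1681).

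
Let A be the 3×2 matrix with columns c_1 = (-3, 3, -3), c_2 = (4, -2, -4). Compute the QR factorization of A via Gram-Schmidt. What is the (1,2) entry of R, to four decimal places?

e_1 = c_1/‖c_1‖ = (-3, 3, -3)/5.1962 = (-0.5774, 0.5774, -0.5774).
r_{12} = e_1·c_2 = -1.1547.

r_{12} = -1.1547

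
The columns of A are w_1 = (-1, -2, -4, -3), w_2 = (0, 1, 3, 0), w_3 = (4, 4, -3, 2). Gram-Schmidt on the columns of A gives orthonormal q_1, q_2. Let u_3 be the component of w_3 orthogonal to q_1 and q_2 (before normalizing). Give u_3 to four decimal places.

u_3 = (2.7500, 3.7500, -1.2500, -1.7500)

w_1 = (-1, -2, -4, -3); ‖w_1‖ = 5.4772, so q_1 = (-0.1826, -0.3651, -0.7303, -0.5477).
q_1·w_2 = (-0.1826)·0 + (-0.3651)·1 + (-0.7303)·3 + (-0.5477)·0 = -2.5560.
u_2 = w_2 + 2.5560·q_1 = (-0.4667, 0.0667, 1.1333, -1.4000).
‖u_2‖ = 1.8619, so q_2 = (-0.2506, 0.0358, 0.6087, -0.7519).
q_1·w_3 = (-0.1826)·4 + (-0.3651)·4 + (-0.7303)·(-3) + (-0.5477)·2 = -1.0954; q_2·w_3 = (-0.2506)·4 + 0.0358·4 + 0.6087·(-3) + (-0.7519)·2 = -4.1893.
u_3 = w_3 + 1.0954·q_1 + 4.1893·q_2 = (2.7500, 3.7500, -1.2500, -1.7500).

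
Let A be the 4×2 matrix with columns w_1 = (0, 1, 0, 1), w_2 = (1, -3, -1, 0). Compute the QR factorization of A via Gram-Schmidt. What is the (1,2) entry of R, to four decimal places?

e_1 = w_1/‖w_1‖ = (0, 1, 0, 1)/1.4142 = (0.0000, 0.7071, 0.0000, 0.7071).
r_{12} = e_1·w_2 = -2.1213.

r_{12} = -2.1213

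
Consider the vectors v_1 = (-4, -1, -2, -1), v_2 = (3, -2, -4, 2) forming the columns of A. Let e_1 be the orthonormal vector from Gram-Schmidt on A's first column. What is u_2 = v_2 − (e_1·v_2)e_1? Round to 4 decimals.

u_2 = (2.2727, -2.1818, -4.3636, 1.8182)

v_1 = (-4, -1, -2, -1); ‖v_1‖ = 4.6904, so e_1 = (-0.8528, -0.2132, -0.4264, -0.2132).
e_1·v_2 = (-0.8528)·3 + (-0.2132)·(-2) + (-0.4264)·(-4) + (-0.2132)·2 = -0.8528.
u_2 = v_2 + 0.8528·e_1 = (2.2727, -2.1818, -4.3636, 1.8182).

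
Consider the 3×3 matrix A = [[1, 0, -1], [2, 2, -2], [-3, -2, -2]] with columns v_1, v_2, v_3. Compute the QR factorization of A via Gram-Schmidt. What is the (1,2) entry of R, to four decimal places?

q_1 = v_1/‖v_1‖ = (1, 2, -3)/3.7417 = (0.2673, 0.5345, -0.8018).
r_{12} = q_1·v_2 = 2.6726.

r_{12} = 2.6726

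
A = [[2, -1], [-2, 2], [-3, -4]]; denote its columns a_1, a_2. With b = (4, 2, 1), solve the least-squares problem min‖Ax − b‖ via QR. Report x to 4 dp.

x = (0.1402, -0.2305)

q_1 = a_1/‖a_1‖ = (2, -2, -3)/4.1231 = (0.4851, -0.4851, -0.7276).
r_{12} = q_1·a_2 = 1.4552.
u_2 = a_2 − 1.4552·q_1 = (-1.7059, 2.7059, -2.9412).
‖u_2‖ = 4.3454, so q_2 = (-0.3926, 0.6227, -0.6769).
Qᵀb = (0.2425, -1.0017).
Back-substitute: x_2 = -1.0017/4.3454 = -0.2305.
x_1 = (0.2425 − 1.4552·(-0.2305))/4.1231 = 0.1402.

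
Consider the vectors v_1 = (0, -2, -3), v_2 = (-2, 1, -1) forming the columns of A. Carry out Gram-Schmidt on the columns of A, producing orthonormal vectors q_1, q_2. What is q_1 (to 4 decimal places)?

q_1 = (0.0000, -0.5547, -0.8321)

v_1 = (0, -2, -3); ‖v_1‖ = 3.6056, so q_1 = (0.0000, -0.5547, -0.8321).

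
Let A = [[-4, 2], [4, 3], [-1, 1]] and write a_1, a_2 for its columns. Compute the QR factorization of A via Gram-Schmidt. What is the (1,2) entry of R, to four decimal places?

e_1 = a_1/‖a_1‖ = (-4, 4, -1)/5.7446 = (-0.6963, 0.6963, -0.1741).
r_{12} = e_1·a_2 = 0.5222.

r_{12} = 0.5222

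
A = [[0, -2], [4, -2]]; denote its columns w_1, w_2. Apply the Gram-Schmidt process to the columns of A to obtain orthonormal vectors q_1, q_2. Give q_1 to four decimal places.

q_1 = (0.0000, 1.0000)

w_1 = (0, 4); ‖w_1‖ = 4.0000, so q_1 = (0.0000, 1.0000).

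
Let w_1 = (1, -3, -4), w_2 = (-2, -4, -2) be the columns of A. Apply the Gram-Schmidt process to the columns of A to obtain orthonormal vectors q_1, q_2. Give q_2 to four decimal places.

q_2 = (-0.7926, -0.5661, 0.2265)

w_1 = (1, -3, -4); ‖w_1‖ = 5.0990, so q_1 = (0.1961, -0.5883, -0.7845).
q_1·w_2 = 0.1961·(-2) + (-0.5883)·(-4) + (-0.7845)·(-2) = 3.5301.
u_2 = w_2 − 3.5301·q_1 = (-2.6923, -1.9231, 0.7692).
‖u_2‖ = 3.3968, so q_2 = (-0.7926, -0.5661, 0.2265).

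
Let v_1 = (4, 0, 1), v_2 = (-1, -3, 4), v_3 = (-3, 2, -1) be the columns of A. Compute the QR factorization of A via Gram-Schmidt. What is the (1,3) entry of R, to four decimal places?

v_1 = (4, 0, 1); ‖v_1‖ = 4.1231, so e_1 = (0.9701, 0.0000, 0.2425).
r_{13} = e_1·v_3 = -3.1530.

r_{13} = -3.1530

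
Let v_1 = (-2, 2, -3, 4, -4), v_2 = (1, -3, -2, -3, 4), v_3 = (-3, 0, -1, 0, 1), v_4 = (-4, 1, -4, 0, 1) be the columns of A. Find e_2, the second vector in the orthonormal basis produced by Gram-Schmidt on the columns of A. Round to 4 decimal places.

e_2 = (-0.0494, -0.3909, -0.8447, -0.1213, 0.3415)

e_1 = v_1/‖v_1‖ = (-2, 2, -3, 4, -4)/7.0000 = (-0.2857, 0.2857, -0.4286, 0.5714, -0.5714).
r_{12} = e_1·v_2 = -4.2857.
u_2 = v_2 + 4.2857·e_1 = (-0.2245, -1.7755, -3.8367, -0.5510, 1.5510).
‖u_2‖ = 4.5423, so e_2 = (-0.0494, -0.3909, -0.8447, -0.1213, 0.3415).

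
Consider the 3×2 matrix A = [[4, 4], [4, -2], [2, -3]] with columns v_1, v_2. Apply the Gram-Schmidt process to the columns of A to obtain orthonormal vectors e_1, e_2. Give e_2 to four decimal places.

v_1 = (4, 4, 2); ‖v_1‖ = 6.0000, so e_1 = (0.6667, 0.6667, 0.3333).
e_1·v_2 = 0.6667·4 + 0.6667·(-2) + 0.3333·(-3) = 0.3333.
u_2 = v_2 − 0.3333·e_1 = (3.7778, -2.2222, -3.1111).
‖u_2‖ = 5.3748, so e_2 = (0.7029, -0.4134, -0.5788).

e_2 = (0.7029, -0.4134, -0.5788)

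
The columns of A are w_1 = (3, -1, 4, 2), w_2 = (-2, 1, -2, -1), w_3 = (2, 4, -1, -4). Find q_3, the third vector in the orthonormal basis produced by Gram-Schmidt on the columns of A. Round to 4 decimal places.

q_3 = (0.5666, 0.5666, 0.0157, -0.5981)

w_1 = (3, -1, 4, 2); ‖w_1‖ = 5.4772, so q_1 = (0.5477, -0.1826, 0.7303, 0.3651).
q_1·w_2 = 0.5477·(-2) + (-0.1826)·1 + 0.7303·(-2) + 0.3651·(-1) = -3.1038.
u_2 = w_2 + 3.1038·q_1 = (-0.3000, 0.4333, 0.2667, 0.1333).
‖u_2‖ = 0.6055, so q_2 = (-0.4954, 0.7156, 0.4404, 0.2202).
q_1·w_3 = 0.5477·2 + (-0.1826)·4 + 0.7303·(-1) + 0.3651·(-4) = -1.8257; q_2·w_3 = (-0.4954)·2 + 0.7156·4 + 0.4404·(-1) + 0.2202·(-4) = 0.5505.
u_3 = w_3 + 1.8257·q_1 − 0.5505·q_2 = (3.2727, 3.2727, 0.0909, -3.4545).
‖u_3‖ = 5.7761, so q_3 = (0.5666, 0.5666, 0.0157, -0.5981).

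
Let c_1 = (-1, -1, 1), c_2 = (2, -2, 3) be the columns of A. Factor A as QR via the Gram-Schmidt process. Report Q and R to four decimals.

c_1 = (-1, -1, 1); ‖c_1‖ = 1.7321, so e_1 = (-0.5774, -0.5774, 0.5774).
e_1·c_2 = (-0.5774)·2 + (-0.5774)·(-2) + 0.5774·3 = 1.7321.
u_2 = c_2 − 1.7321·e_1 = (3.0000, -1.0000, 2.0000).
‖u_2‖ = 3.7417, so e_2 = (0.8018, -0.2673, 0.5345).

Q = [[-0.5774, 0.8018], [-0.5774, -0.2673], [0.5774, 0.5345]], R = [[1.7321, 1.7321], [0.0000, 3.7417]]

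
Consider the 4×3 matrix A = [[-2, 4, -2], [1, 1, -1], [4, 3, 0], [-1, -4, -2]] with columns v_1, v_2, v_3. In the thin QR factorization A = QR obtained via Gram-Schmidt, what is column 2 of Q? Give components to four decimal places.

v_1 = (-2, 1, 4, -1); ‖v_1‖ = 4.6904, so e_1 = (-0.4264, 0.2132, 0.8528, -0.2132).
e_1·v_2 = (-0.4264)·4 + 0.2132·1 + 0.8528·3 + (-0.2132)·(-4) = 1.9188.
u_2 = v_2 − 1.9188·e_1 = (4.8182, 0.5909, 1.3636, -3.5909).
‖u_2‖ = 6.1902, so e_2 = (0.7784, 0.0955, 0.2203, -0.5801).

e_2 = (0.7784, 0.0955, 0.2203, -0.5801)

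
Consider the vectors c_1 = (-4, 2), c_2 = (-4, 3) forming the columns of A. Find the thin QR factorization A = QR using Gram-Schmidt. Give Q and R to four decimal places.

c_1 = (-4, 2); ‖c_1‖ = 4.4721, so q_1 = (-0.8944, 0.4472).
q_1·c_2 = (-0.8944)·(-4) + 0.4472·3 = 4.9193.
u_2 = c_2 − 4.9193·q_1 = (0.4000, 0.8000).
‖u_2‖ = 0.8944, so q_2 = (0.4472, 0.8944).

Q = [[-0.8944, 0.4472], [0.4472, 0.8944]], R = [[4.4721, 4.9193], [0.0000, 0.8944]]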